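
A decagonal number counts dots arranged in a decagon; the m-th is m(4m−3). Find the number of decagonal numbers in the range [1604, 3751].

11

The n-th decagonal number is n(4n−3).
Smallest index with value ≥ 1604: n = 21 (giving 1701).
Largest index with value ≤ 3751: n = 31 (giving 3751).
Indices 21 through 31: 11 terms.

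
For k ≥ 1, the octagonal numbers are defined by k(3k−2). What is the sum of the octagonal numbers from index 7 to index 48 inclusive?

111489

Σ i(3i−2) = 3Σi² − 2Σi over i = 7..48.
Σi = 1176 − 21 = 1155 and Σi² = 38024 − 91 = 37933.
3·37933 − 2·1155 = 111489.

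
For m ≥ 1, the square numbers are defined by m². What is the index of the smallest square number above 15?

4

Solve n² > 15 for integer n.
The largest n with value ≤ 15 is 3 (since 9 ≤ 15 < 16), so the first above is n = 4, value 16.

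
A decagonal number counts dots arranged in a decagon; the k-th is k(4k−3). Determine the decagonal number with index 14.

14·(4·14 − 3) = 14·53 = 742.

742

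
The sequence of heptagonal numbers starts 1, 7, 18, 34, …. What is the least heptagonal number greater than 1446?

Solve n(5n−3)/2 > 1446 for integer n.
The largest n with value ≤ 1446 is 24 (since 1404 ≤ 1446 < 1525), so the first above is n = 25, value 1525.

1525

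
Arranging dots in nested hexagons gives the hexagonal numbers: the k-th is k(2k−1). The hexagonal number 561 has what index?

Set n(2n−1) = 561, giving 2n² − n − 561 = 0.
The discriminant is 1 + 8·561 = 4489, and √4489 = 67.
So n = (1 + 67) / 4 = 68/4 = 17.
Check: 17·(2·17 − 1) = 561. ✓

17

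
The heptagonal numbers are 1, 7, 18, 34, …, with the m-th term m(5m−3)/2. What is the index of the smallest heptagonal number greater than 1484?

25

Solve n(5n−3)/2 > 1484 for integer n.
The largest n with value ≤ 1484 is 24 (since 1404 ≤ 1484 < 1525), so the first above is n = 25, value 1525.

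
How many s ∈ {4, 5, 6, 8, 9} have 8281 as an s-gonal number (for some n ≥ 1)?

2

s = 4: P(4, 91) = 8281. ✓
s = 5: P(5, 74) = 8177 and P(5, 75) = 8400; 8281 is not s-gonal.
s = 6: P(6, 64) = 8128 and P(6, 65) = 8385; 8281 is not s-gonal.
s = 8: P(8, 52) = 8008 and P(8, 53) = 8321; 8281 is not s-gonal.
s = 9: P(9, 49) = 8281. ✓
Hits: s ∈ {4, 9} → 2.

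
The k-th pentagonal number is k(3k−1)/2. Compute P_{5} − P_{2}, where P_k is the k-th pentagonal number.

5·(3·5 − 1)/2 = 35 and 2·(3·2 − 1)/2 = 5.
Difference: 35 − 5 = 30.

30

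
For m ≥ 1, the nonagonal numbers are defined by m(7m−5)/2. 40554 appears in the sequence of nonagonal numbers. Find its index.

Set n(7n−5)/2 = 40554, giving 7n² − 5n − 81108 = 0.
So n = (5 + 1507) / 14 = 1512/14 = 108.

108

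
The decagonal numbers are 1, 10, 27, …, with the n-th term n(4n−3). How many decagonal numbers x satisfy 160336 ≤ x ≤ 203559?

The n-th decagonal number is n(4n−3).
Smallest index with value ≥ 160336: n = 201 (giving 161001).
Largest index with value ≤ 203559: n = 225 (giving 201825).
Indices 201 through 225: 25 terms.

25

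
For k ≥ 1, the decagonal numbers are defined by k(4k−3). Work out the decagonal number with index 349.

486157

The 349th decagonal number is n(4n−3) with n = 349.
349·(4·349 − 3) = 349·1393 = 486157.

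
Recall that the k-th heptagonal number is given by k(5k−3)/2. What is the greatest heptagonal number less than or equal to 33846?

Solve n(5n−3)/2 ≤ 33846 for integer n.
n = 116 gives 33466 ≤ 33846, while n = 117 gives 34047 > 33846; so the answer is 33466.

33466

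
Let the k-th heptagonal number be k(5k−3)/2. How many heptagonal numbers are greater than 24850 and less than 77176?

The n-th heptagonal number is n(5n−3)/2.
Smallest index with value > 24850: n = 101 (giving 25351).
Largest index with value < 77176: n = 175 (giving 76300).
Indices 101 through 175: 75 terms.

75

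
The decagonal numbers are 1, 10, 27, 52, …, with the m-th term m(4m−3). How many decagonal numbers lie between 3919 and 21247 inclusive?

The n-th decagonal number is n(4n−3).
Smallest index with value ≥ 3919: n = 32 (giving 4000).
Largest index with value ≤ 21247: n = 73 (giving 21097).
Indices 32 through 73: 42 terms.

42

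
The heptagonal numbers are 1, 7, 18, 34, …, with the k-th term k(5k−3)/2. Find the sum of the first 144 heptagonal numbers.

2498640

Σ i(5i−3)/2 = (5Σi² − 3Σi) / 2 over i = 1..144.
Σi = 10440 and Σi² = 1005720.
(5·1005720 − 3·10440) / 2 = 4997280/2 = 2498640.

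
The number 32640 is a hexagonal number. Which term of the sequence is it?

Set n(2n−1) = 32640, giving 2n² − n − 32640 = 0.
The discriminant is 1 + 8·32640 = 261121, and √261121 = 511.
So n = (1 + 511) / 4 = 512/4 = 128.
Check: 128·(2·128 − 1) = 32640. ✓

128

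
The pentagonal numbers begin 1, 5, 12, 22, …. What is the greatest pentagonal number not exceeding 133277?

133057

Solve n(3n−1)/2 ≤ 133277 for integer n.
n = 298 gives 133057 ≤ 133277, while n = 299 gives 133952 > 133277; so the answer is 133057.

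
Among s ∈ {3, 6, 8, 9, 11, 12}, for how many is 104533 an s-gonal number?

1

s = 3: P(3, 456) = 104196 and P(3, 457) = 104653; 104533 is not s-gonal.
s = 6: P(6, 228) = 103740 and P(6, 229) = 104653; 104533 is not s-gonal.
s = 8: P(8, 187) = 104533. ✓
s = 9: P(9, 173) = 104319 and P(9, 174) = 105531; 104533 is not s-gonal.
s = 11: P(11, 152) = 103436 and P(11, 153) = 104805; 104533 is not s-gonal.
s = 12: P(12, 144) = 103104 and P(12, 145) = 104545; 104533 is not s-gonal.
Hits: s ∈ {8} → 1.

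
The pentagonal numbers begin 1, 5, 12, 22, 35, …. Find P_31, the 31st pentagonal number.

1426

31·(3·31 − 1)/2 = 31·92/2 = 31·46 = 1426.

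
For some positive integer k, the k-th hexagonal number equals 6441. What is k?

Set n(2n−1) = 6441, giving 2n² − n − 6441 = 0.
The discriminant is 1 + 8·6441 = 51529, and √51529 = 227.
So n = (1 + 227) / 4 = 228/4 = 57.
Check: 57·(2·57 − 1) = 6441. ✓

57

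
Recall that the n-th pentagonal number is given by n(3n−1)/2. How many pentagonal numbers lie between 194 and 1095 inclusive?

The n-th pentagonal number is n(3n−1)/2.
Smallest index with value ≥ 194: n = 12 (giving 210).
Largest index with value ≤ 1095: n = 27 (giving 1080).
Indices 12 through 27: 16 terms.

16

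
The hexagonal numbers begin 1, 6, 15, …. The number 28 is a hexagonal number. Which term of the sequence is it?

4

Set n(2n−1) = 28, giving 2n² − n − 28 = 0.
The discriminant is 1 + 8·28 = 225, and √225 = 15.
So n = (1 + 15) / 4 = 16/4 = 4.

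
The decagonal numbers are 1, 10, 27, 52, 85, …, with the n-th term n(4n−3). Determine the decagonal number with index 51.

51·(4·51 − 3) = 51·201 = 10251.

10251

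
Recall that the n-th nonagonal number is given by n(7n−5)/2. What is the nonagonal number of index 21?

1491

The 21st nonagonal number is n(7n−5)/2 with n = 21.
21·(7·21 − 5)/2 = 21·142/2 = 21·71 = 1491.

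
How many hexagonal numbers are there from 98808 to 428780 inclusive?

241

The n-th hexagonal number is n(2n−1).
Smallest index with value ≥ 98808: n = 223 (giving 99235).
Largest index with value ≤ 428780: n = 463 (giving 428275).
Indices 223 through 463: 241 terms.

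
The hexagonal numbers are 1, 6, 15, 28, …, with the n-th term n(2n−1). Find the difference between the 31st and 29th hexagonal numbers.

238

31·(2·31 − 1) = 1891 and 29·(2·29 − 1) = 1653.
Difference: 1891 − 1653 = 238.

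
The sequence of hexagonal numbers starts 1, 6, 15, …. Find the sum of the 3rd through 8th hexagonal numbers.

365

Σ i(2i−1) = 2Σi² − Σi over i = 3..8.
Σi = 36 − 3 = 33 and Σi² = 204 − 5 = 199.
2·199 − 1·33 = 365.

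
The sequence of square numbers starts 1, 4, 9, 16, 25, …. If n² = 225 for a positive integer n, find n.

We need n² = 225, so n = √225 = 15.
Check: 15² = 225. ✓

15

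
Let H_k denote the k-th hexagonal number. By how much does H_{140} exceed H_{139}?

Consecutive hexagonal numbers differ by 4n − 3: here 4·140 − 3 = 557.

557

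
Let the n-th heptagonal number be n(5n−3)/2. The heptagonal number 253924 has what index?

319

Set n(5n−3)/2 = 253924, giving 5n² − 3n − 507848 = 0.
The discriminant is 9 + 40·253924 = 10156969, and √10156969 = 3187.
So n = (3 + 3187) / 10 = 3190/10 = 319.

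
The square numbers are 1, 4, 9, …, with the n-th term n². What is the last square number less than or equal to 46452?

46225

Solve n² ≤ 46452 for integer n.
n = 215 gives 46225 ≤ 46452, while n = 216 gives 46656 > 46452; so the answer is 46225.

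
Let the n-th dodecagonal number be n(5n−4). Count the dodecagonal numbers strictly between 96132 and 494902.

176

The n-th dodecagonal number is n(5n−4).
Smallest index with value > 96132: n = 140 (giving 97440).
Largest index with value < 494902: n = 315 (giving 494865).
Indices 140 through 315: 176 terms.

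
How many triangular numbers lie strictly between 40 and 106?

The n-th triangular number is n(n+1)/2.
Smallest index with value > 40: n = 9 (giving 45).
Largest index with value < 106: n = 14 (giving 105).
Indices 9 through 14: 6 terms.

6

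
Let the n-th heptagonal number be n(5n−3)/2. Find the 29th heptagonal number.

2059

The 29th heptagonal number is n(5n−3)/2 with n = 29.
29·(5·29 − 3)/2 = 29·142/2 = 29·71 = 2059.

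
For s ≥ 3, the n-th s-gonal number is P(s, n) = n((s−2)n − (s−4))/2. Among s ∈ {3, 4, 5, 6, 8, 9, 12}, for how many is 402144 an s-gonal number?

s = 3: P(3, 896) = 401856 and P(3, 897) = 402753; 402144 is not s-gonal.
s = 4: P(4, 634) = 401956 and P(4, 635) = 403225; 402144 is not s-gonal.
s = 5: P(5, 517) = 400675 and P(5, 518) = 402227; 402144 is not s-gonal.
s = 6: P(6, 448) = 400960 and P(6, 449) = 402753; 402144 is not s-gonal.
s = 8: P(8, 366) = 401136 and P(8, 367) = 403333; 402144 is not s-gonal.
s = 9: P(9, 339) = 401376 and P(9, 340) = 403750; 402144 is not s-gonal.
s = 12: P(12, 284) = 402144. ✓
Hits: s ∈ {12} → 1.

1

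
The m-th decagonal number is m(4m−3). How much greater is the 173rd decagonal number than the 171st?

173·(4·173 − 3) = 119197 and 171·(4·171 − 3) = 116451.
Difference: 119197 − 116451 = 2746.

2746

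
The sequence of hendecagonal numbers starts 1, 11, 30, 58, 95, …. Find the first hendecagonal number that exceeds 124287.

Solve n(9n−7)/2 > 124287 for integer n.
The largest n with value ≤ 124287 is 166 (since 123421 ≤ 124287 < 124916), so the first above is n = 167, value 124916.

124916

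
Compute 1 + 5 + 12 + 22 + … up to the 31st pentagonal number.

15376

Σ i(3i−1)/2 = (3Σi² − Σi) / 2 over i = 1..31.
Σi = 496 and Σi² = 10416.
(3·10416 − 1·496) / 2 = 30752/2 = 15376.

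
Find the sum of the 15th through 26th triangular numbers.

Σ i(i+1)/2 = (Σi² + Σi) / 2 over i = 15..26.
Σi = 351 − 105 = 246 and Σi² = 6201 − 1015 = 5186.
(1·5186 + 1·246) / 2 = 5432/2 = 2716.

2716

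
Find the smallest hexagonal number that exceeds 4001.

Solve n(2n−1) > 4001 for integer n.
The largest n with value ≤ 4001 is 44 (since 3828 ≤ 4001 < 4005), so the first above is n = 45, value 4005.

4005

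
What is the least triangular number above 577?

595

Solve n(n+1)/2 > 577 for integer n.
The largest n with value ≤ 577 is 33 (since 561 ≤ 577 < 595), so the first above is n = 34, value 595.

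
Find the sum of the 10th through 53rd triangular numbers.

26070

Σ i(i+1)/2 = (Σi² + Σi) / 2 over i = 10..53.
Σi = 1431 − 45 = 1386 and Σi² = 51039 − 285 = 50754.
(1·50754 + 1·1386) / 2 = 52140/2 = 26070.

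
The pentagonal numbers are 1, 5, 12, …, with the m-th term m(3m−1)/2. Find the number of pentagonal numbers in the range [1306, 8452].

The n-th pentagonal number is n(3n−1)/2.
Smallest index with value ≥ 1306: n = 30 (giving 1335).
Largest index with value ≤ 8452: n = 75 (giving 8400).
Indices 30 through 75: 46 terms.

46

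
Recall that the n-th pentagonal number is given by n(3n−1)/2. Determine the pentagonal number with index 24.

852

The 24th pentagonal number is n(3n−1)/2 with n = 24.
24·(3·24 − 1)/2 = 24·71/2 = 852.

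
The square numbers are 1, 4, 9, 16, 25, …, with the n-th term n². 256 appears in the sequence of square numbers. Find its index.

16

We need n² = 256, so n = √256 = 16.
Check: 16² = 256. ✓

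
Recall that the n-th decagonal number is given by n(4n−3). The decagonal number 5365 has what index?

37

Set n(4n−3) = 5365, giving 4n² − 3n − 5365 = 0.
The discriminant is 9 + 16·5365 = 85849, and √85849 = 293.
So n = (3 + 293) / 8 = 296/8 = 37.
Check: 37·(4·37 − 3) = 5365. ✓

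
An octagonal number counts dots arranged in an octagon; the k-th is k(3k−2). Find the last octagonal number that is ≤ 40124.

39445

Solve n(3n−2) ≤ 40124 for integer n.
n = 115 gives 39445 ≤ 40124, while n = 116 gives 40136 > 40124; so the answer is 39445.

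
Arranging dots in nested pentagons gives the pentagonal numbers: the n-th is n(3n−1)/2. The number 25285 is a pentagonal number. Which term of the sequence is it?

Set n(3n−1)/2 = 25285, giving 3n² − n − 50570 = 0.
The discriminant is 1 + 24·25285 = 606841, and √606841 = 779.
So n = (1 + 779) / 6 = 780/6 = 130.
Check: 130·(3·130 − 1)/2 = 25285. ✓

130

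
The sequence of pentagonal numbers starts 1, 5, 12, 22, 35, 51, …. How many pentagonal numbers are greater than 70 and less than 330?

7

The n-th pentagonal number is n(3n−1)/2.
Smallest index with value > 70: n = 8 (giving 92).
Largest index with value < 330: n = 14 (giving 287).
Indices 8 through 14: 7 terms.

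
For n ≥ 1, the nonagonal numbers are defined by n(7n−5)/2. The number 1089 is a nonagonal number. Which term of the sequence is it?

18

Set n(7n−5)/2 = 1089, giving 7n² − 5n − 2178 = 0.
The discriminant is 25 + 56·1089 = 61009, and √61009 = 247.
So n = (5 + 247) / 14 = 252/14 = 18.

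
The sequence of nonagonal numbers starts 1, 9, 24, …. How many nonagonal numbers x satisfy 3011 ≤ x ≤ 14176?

35

The n-th nonagonal number is n(7n−5)/2.
Smallest index with value ≥ 3011: n = 30 (giving 3075).
Largest index with value ≤ 14176: n = 64 (giving 14176).
Indices 30 through 64: 35 terms.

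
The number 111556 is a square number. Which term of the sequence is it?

334

We need n² = 111556, so n = √111556 = 334.
Check: 334² = 111556. ✓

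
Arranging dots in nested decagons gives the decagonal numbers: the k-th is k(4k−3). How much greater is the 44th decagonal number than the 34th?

3090

44·(4·44 − 3) = 7612 and 34·(4·34 − 3) = 4522.
Difference: 7612 − 4522 = 3090.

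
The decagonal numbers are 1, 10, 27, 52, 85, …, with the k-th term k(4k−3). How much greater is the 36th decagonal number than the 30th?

1566

36·(4·36 − 3) = 5076 and 30·(4·30 − 3) = 3510.
Difference: 5076 − 3510 = 1566.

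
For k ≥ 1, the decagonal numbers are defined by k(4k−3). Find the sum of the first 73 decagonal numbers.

521293

Σ i(4i−3) = 4Σi² − 3Σi over i = 1..73.
Σi = 2701 and Σi² = 132349.
4·132349 − 3·2701 = 521293.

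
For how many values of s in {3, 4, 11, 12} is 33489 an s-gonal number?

s = 3: P(3, 258) = 33411 and P(3, 259) = 33670; 33489 is not s-gonal.
s = 4: P(4, 183) = 33489. ✓
s = 11: P(11, 86) = 32981 and P(11, 87) = 33756; 33489 is not s-gonal.
s = 12: P(12, 82) = 33292 and P(12, 83) = 34113; 33489 is not s-gonal.
Hits: s ∈ {4} → 1.

1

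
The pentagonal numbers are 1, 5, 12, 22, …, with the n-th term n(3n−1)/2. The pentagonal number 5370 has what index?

Set n(3n−1)/2 = 5370, giving 3n² − n − 10740 = 0.
The discriminant is 1 + 24·5370 = 128881, and √128881 = 359.
So n = (1 + 359) / 6 = 360/6 = 60.

60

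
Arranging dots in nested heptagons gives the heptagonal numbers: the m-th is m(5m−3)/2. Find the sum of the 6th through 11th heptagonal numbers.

Σ i(5i−3)/2 = (5Σi² − 3Σi) / 2 over i = 6..11.
Σi = 66 − 15 = 51 and Σi² = 506 − 55 = 451.
(5·451 − 3·51) / 2 = 2102/2 = 1051.

1051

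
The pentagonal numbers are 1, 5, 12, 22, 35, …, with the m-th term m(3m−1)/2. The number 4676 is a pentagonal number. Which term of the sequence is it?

Set n(3n−1)/2 = 4676, giving 3n² − n − 9352 = 0.
The discriminant is 1 + 24·4676 = 112225, and √112225 = 335.
So n = (1 + 335) / 6 = 336/6 = 56.

56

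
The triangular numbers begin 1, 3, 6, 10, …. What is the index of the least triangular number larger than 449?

Solve n(n+1)/2 > 449 for integer n.
The largest n with value ≤ 449 is 29 (since 435 ≤ 449 < 465), so the first above is n = 30, value 465.

30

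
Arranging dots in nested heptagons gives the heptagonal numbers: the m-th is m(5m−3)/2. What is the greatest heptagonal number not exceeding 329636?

328878

Solve n(5n−3)/2 ≤ 329636 for integer n.
n = 363 gives 328878 ≤ 329636, while n = 364 gives 330694 > 329636; so the answer is 328878.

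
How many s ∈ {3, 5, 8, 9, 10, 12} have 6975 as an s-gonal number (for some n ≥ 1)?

s = 3: P(3, 117) = 6903 and P(3, 118) = 7021; 6975 is not s-gonal.
s = 5: P(5, 68) = 6902 and P(5, 69) = 7107; 6975 is not s-gonal.
s = 8: P(8, 48) = 6816 and P(8, 49) = 7105; 6975 is not s-gonal.
s = 9: P(9, 45) = 6975. ✓
s = 10: P(10, 42) = 6930 and P(10, 43) = 7267; 6975 is not s-gonal.
s = 12: P(12, 37) = 6697 and P(12, 38) = 7068; 6975 is not s-gonal.
Hits: s ∈ {9} → 1.

1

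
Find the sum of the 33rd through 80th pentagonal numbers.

242304

Σ i(3i−1)/2 = (3Σi² − Σi) / 2 over i = 33..80.
Σi = 3240 − 528 = 2712 and Σi² = 173880 − 11440 = 162440.
(3·162440 − 1·2712) / 2 = 484608/2 = 242304.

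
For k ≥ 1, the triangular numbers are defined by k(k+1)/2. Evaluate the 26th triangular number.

26·27/2 = 702/2 = 351.

351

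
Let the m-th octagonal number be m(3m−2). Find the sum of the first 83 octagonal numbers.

Σ i(3i−2) = 3Σi² − 2Σi over i = 1..83.
Σi = 3486 and Σi² = 194054.
3·194054 − 2·3486 = 575190.

575190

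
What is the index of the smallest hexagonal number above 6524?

58

Solve n(2n−1) > 6524 for integer n.
The largest n with value ≤ 6524 is 57 (since 6441 ≤ 6524 < 6670), so the first above is n = 58, value 6670.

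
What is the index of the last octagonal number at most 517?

13

Solve n(3n−2) ≤ 517 for integer n.
n = 13 gives 481 ≤ 517, while n = 14 gives 560 > 517; so the answer is index 13.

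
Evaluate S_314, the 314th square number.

98596

The 314th square number is n² with n = 314.
314² = 98596.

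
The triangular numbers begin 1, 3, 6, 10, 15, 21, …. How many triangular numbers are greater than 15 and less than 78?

6

The n-th triangular number is n(n+1)/2.
Smallest index with value > 15: n = 6 (giving 21).
Largest index with value < 78: n = 11 (giving 66).
Indices 6 through 11: 6 terms.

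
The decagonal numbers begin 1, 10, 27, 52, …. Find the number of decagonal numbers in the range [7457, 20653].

29

The n-th decagonal number is n(4n−3).
Smallest index with value ≥ 7457: n = 44 (giving 7612).
Largest index with value ≤ 20653: n = 72 (giving 20520).
Indices 44 through 72: 29 terms.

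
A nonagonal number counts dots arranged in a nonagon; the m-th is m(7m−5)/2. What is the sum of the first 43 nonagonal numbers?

Σ i(7i−5)/2 = (7Σi² − 5Σi) / 2 over i = 1..43.
Σi = 946 and Σi² = 27434.
(7·27434 − 5·946) / 2 = 187308/2 = 93654.

93654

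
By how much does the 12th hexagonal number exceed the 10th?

86

12·(2·12 − 1) = 276 and 10·(2·10 − 1) = 190.
Difference: 276 − 190 = 86.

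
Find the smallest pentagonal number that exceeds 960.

Solve n(3n−1)/2 > 960 for integer n.
The largest n with value ≤ 960 is 25 (since 925 ≤ 960 < 1001), so the first above is n = 26, value 1001.

1001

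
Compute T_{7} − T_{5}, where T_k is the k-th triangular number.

7·8/2 = 28 and 5·6/2 = 15.
Difference: 28 − 15 = 13.

13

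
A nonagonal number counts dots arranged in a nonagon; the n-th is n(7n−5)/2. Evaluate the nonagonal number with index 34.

34·(7·34 − 5)/2 = 34·233/2 = 3961.

3961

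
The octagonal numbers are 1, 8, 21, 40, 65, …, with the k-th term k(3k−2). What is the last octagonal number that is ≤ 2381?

2296

Solve n(3n−2) ≤ 2381 for integer n.
n = 28 gives 2296 ≤ 2381, while n = 29 gives 2465 > 2381; so the answer is 2296.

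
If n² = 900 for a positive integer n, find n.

We need n² = 900, so n = √900 = 30.
Check: 30² = 900. ✓

30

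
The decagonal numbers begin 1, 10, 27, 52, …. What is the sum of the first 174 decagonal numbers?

Σ i(4i−3) = 4Σi² − 3Σi over i = 1..174.
Σi = 15225 and Σi² = 1771175.
4·1771175 − 3·15225 = 7039025.

7039025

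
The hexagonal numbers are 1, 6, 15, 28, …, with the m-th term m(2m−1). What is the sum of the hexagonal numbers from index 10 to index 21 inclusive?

5866

Σ i(2i−1) = 2Σi² − Σi over i = 10..21.
Σi = 231 − 45 = 186 and Σi² = 3311 − 285 = 3026.
2·3026 − 1·186 = 5866.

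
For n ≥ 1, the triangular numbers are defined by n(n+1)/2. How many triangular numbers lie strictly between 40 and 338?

The n-th triangular number is n(n+1)/2.
Smallest index with value > 40: n = 9 (giving 45).
Largest index with value < 338: n = 25 (giving 325).
Indices 9 through 25: 17 terms.

17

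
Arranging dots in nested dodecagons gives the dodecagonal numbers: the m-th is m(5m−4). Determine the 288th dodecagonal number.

413568

The 288th dodecagonal number is n(5n−4) with n = 288.
288·(5·288 − 4) = 288·1436 = 413568.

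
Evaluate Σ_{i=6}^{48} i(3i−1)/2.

Σ i(3i−1)/2 = (3Σi² − Σi) / 2 over i = 6..48.
Σi = 1176 − 15 = 1161 and Σi² = 38024 − 55 = 37969.
(3·37969 − 1·1161) / 2 = 112746/2 = 56373.

56373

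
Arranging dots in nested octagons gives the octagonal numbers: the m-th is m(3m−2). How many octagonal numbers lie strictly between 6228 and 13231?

21

The n-th octagonal number is n(3n−2).
Smallest index with value > 6228: n = 46 (giving 6256).
Largest index with value < 13231: n = 66 (giving 12936).
Indices 46 through 66: 21 terms.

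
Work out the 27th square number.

The 27th square number is n² with n = 27.
27² = 729.

729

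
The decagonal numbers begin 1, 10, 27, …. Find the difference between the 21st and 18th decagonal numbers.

459

21·(4·21 − 3) = 1701 and 18·(4·18 − 3) = 1242.
Difference: 1701 − 1242 = 459.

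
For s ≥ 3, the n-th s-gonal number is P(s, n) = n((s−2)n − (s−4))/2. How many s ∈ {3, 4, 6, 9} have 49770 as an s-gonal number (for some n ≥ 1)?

2

s = 3: P(3, 315) = 49770. ✓
s = 4: P(4, 223) = 49729 and P(4, 224) = 50176; 49770 is not s-gonal.
s = 6: P(6, 158) = 49770. ✓
s = 9: P(9, 119) = 49266 and P(9, 120) = 50100; 49770 is not s-gonal.
Hits: s ∈ {3, 6} → 2.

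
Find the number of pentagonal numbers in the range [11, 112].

The n-th pentagonal number is n(3n−1)/2.
Smallest index with value ≥ 11: n = 3 (giving 12).
Largest index with value ≤ 112: n = 8 (giving 92).
Indices 3 through 8: 6 terms.

6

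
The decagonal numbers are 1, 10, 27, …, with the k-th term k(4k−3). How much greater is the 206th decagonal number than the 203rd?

4899

206·(4·206 − 3) = 169126 and 203·(4·203 − 3) = 164227.
Difference: 169126 − 164227 = 4899.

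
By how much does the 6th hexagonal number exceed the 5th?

Consecutive hexagonal numbers differ by 4n − 3: here 4·6 − 3 = 21.

21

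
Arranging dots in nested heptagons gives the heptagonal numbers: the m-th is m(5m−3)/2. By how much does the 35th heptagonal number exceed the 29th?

951

35·(5·35 − 3)/2 = 3010 and 29·(5·29 − 3)/2 = 2059.
Difference: 3010 − 2059 = 951.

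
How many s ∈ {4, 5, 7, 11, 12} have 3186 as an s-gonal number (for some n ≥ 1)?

s = 4: P(4, 56) = 3136 and P(4, 57) = 3249; 3186 is not s-gonal.
s = 5: P(5, 46) = 3151 and P(5, 47) = 3290; 3186 is not s-gonal.
s = 7: P(7, 36) = 3186. ✓
s = 11: P(11, 27) = 3186. ✓
s = 12: P(12, 25) = 3025 and P(12, 26) = 3276; 3186 is not s-gonal.
Hits: s ∈ {7, 11} → 2.

2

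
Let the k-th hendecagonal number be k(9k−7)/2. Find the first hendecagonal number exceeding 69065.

Solve n(9n−7)/2 > 69065 for integer n.
The largest n with value ≤ 69065 is 124 (since 68758 ≤ 69065 < 69875), so the first above is n = 125, value 69875.

69875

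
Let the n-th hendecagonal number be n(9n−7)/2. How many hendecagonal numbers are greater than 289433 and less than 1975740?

408

The n-th hendecagonal number is n(9n−7)/2.
Smallest index with value > 289433: n = 255 (giving 291720).
Largest index with value < 1975740: n = 662 (giving 1969781).
Indices 255 through 662: 408 terms.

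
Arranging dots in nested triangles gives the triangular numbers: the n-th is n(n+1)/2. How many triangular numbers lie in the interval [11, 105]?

The n-th triangular number is n(n+1)/2.
Smallest index with value ≥ 11: n = 5 (giving 15).
Largest index with value ≤ 105: n = 14 (giving 105).
Indices 5 through 14: 10 terms.

10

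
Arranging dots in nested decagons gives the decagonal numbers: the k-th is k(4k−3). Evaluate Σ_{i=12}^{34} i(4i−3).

Σ i(4i−3) = 4Σi² − 3Σi over i = 12..34.
Σi = 595 − 66 = 529 and Σi² = 13685 − 506 = 13179.
4·13179 − 3·529 = 51129.

51129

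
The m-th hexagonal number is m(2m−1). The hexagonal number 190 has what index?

10

Set n(2n−1) = 190, giving 2n² − n − 190 = 0.
The discriminant is 1 + 8·190 = 1521, and √1521 = 39.
So n = (1 + 39) / 4 = 40/4 = 10.
Check: 10·(2·10 − 1) = 190. ✓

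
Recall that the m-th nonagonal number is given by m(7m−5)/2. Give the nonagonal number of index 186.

The 186th nonagonal number is n(7n−5)/2 with n = 186.
186·(7·186 − 5)/2 = 186·1297/2 = 120621.

120621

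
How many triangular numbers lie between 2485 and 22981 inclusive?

The n-th triangular number is n(n+1)/2.
Smallest index with value ≥ 2485: n = 70 (giving 2485).
Largest index with value ≤ 22981: n = 213 (giving 22791).
Indices 70 through 213: 144 terms.

144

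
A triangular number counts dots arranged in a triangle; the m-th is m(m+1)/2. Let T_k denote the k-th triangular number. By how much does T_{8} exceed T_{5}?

8·9/2 = 36 and 5·6/2 = 15.
Difference: 36 − 15 = 21.

21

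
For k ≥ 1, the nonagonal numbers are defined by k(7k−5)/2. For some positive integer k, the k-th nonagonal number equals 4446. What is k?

36

Set n(7n−5)/2 = 4446, giving 7n² − 5n − 8892 = 0.
So n = (5 + 499) / 14 = 504/14 = 36.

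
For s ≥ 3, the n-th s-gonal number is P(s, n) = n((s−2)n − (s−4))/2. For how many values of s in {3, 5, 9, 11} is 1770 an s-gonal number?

1

s = 3: P(3, 59) = 1770. ✓
s = 5: P(5, 34) = 1717 and P(5, 35) = 1820; 1770 is not s-gonal.
s = 9: P(9, 22) = 1639 and P(9, 23) = 1794; 1770 is not s-gonal.
s = 11: P(11, 20) = 1730 and P(11, 21) = 1911; 1770 is not s-gonal.
Hits: s ∈ {3} → 1.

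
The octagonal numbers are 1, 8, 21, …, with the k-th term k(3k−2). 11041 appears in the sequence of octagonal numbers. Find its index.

61

Set n(3n−2) = 11041, giving 3n² − 2n − 11041 = 0.
So n = (2 + 364) / 6 = 366/6 = 61.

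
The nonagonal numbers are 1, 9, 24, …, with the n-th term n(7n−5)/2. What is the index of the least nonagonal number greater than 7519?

Solve n(7n−5)/2 > 7519 for integer n.
The largest n with value ≤ 7519 is 46 (since 7291 ≤ 7519 < 7614), so the first above is n = 47, value 7614.

47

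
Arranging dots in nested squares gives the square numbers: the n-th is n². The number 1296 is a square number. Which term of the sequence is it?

36

We need n² = 1296, so n = √1296 = 36.
Check: 36² = 1296. ✓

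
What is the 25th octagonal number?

1825

The 25th octagonal number is n(3n−2) with n = 25.
25·(3·25 − 2) = 25·73 = 1825.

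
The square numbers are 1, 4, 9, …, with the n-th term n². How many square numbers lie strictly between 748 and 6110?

The n-th square number is n².
Smallest index with value > 748: n = 28 (giving 784).
Largest index with value < 6110: n = 78 (giving 6084).
Indices 28 through 78: 51 terms.

51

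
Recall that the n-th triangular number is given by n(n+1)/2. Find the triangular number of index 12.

78

The 12th triangular number is n(n+1)/2 with n = 12.
12·13/2 = 156/2 = 78.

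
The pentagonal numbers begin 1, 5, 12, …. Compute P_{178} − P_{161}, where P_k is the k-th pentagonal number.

8636

178·(3·178 − 1)/2 = 47437 and 161·(3·161 − 1)/2 = 38801.
Difference: 47437 − 38801 = 8636.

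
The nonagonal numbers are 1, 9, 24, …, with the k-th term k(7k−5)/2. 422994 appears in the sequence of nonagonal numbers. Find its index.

348

Set n(7n−5)/2 = 422994, giving 7n² − 5n − 845988 = 0.
So n = (5 + 4867) / 14 = 4872/14 = 348.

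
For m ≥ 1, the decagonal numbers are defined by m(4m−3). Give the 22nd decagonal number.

The 22nd decagonal number is n(4n−3) with n = 22.
22·(4·22 − 3) = 22·85 = 1870.

1870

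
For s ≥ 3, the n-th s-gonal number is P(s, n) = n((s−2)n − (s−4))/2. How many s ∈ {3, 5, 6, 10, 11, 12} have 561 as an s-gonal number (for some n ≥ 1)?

s = 3: P(3, 33) = 561. ✓
s = 5: P(5, 19) = 532 and P(5, 20) = 590; 561 is not s-gonal.
s = 6: P(6, 17) = 561. ✓
s = 10: P(10, 12) = 540 and P(10, 13) = 637; 561 is not s-gonal.
s = 11: P(11, 11) = 506 and P(11, 12) = 606; 561 is not s-gonal.
s = 12: P(12, 11) = 561. ✓
Hits: s ∈ {3, 6, 12} → 3.

3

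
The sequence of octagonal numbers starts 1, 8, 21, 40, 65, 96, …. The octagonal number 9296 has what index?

Set n(3n−2) = 9296, giving 3n² − 2n − 9296 = 0.
The discriminant is 4 + 12·9296 = 111556, and √111556 = 334.
So n = (2 + 334) / 6 = 336/6 = 56.
Check: 56·(3·56 − 2) = 9296. ✓

56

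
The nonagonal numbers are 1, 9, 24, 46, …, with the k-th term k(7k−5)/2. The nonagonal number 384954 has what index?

Set n(7n−5)/2 = 384954, giving 7n² − 5n − 769908 = 0.
The discriminant is 25 + 56·384954 = 21557449, and √21557449 = 4643.
So n = (5 + 4643) / 14 = 4648/14 = 332.

332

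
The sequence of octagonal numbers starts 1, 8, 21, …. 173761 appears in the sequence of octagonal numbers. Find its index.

Set n(3n−2) = 173761, giving 3n² − 2n − 173761 = 0.
The discriminant is 4 + 12·173761 = 2085136, and √2085136 = 1444.
So n = (2 + 1444) / 6 = 1446/6 = 241.

241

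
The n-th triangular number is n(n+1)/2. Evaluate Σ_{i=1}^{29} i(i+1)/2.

4495

Σ i(i+1)/2 = (Σi² + Σi) / 2 over i = 1..29.
Σi = 435 and Σi² = 8555.
(1·8555 + 1·435) / 2 = 8990/2 = 4495.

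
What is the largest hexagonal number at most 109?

91

Solve n(2n−1) ≤ 109 for integer n.
n = 7 gives 91 ≤ 109, while n = 8 gives 120 > 109; so the answer is 91.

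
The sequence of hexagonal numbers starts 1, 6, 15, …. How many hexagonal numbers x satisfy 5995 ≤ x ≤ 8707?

12

The n-th hexagonal number is n(2n−1).
Smallest index with value ≥ 5995: n = 55 (giving 5995).
Largest index with value ≤ 8707: n = 66 (giving 8646).
Indices 55 through 66: 12 terms.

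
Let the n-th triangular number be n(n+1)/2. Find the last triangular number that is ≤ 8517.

8515

Solve n(n+1)/2 ≤ 8517 for integer n.
n = 130 gives 8515 ≤ 8517, while n = 131 gives 8646 > 8517; so the answer is 8515.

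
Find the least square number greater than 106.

Solve n² > 106 for integer n.
The largest n with value ≤ 106 is 10 (since 100 ≤ 106 < 121), so the first above is n = 11, value 121.

121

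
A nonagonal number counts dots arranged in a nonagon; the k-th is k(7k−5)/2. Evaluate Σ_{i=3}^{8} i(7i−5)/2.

Σ i(7i−5)/2 = (7Σi² − 5Σi) / 2 over i = 3..8.
Σi = 36 − 3 = 33 and Σi² = 204 − 5 = 199.
(7·199 − 5·33) / 2 = 1228/2 = 614.

614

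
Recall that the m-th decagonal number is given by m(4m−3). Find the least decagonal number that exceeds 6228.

Solve n(4n−3) > 6228 for integer n.
The largest n with value ≤ 6228 is 39 (since 5967 ≤ 6228 < 6280), so the first above is n = 40, value 6280.

6280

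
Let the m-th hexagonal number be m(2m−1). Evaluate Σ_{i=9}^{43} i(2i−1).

53550

Σ i(2i−1) = 2Σi² − Σi over i = 9..43.
Σi = 946 − 36 = 910 and Σi² = 27434 − 204 = 27230.
2·27230 − 1·910 = 53550.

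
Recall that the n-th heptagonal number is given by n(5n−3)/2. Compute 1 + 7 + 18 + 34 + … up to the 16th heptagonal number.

3536

Σ i(5i−3)/2 = (5Σi² − 3Σi) / 2 over i = 1..16.
Σi = 136 and Σi² = 1496.
(5·1496 − 3·136) / 2 = 7072/2 = 3536.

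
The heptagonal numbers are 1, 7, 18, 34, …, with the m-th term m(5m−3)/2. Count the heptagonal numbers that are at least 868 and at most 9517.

The n-th heptagonal number is n(5n−3)/2.
Smallest index with value ≥ 868: n = 19 (giving 874).
Largest index with value ≤ 9517: n = 62 (giving 9517).
Indices 19 through 62: 44 terms.

44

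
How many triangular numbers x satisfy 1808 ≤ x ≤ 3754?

The n-th triangular number is n(n+1)/2.
Smallest index with value ≥ 1808: n = 60 (giving 1830).
Largest index with value ≤ 3754: n = 86 (giving 3741).
Indices 60 through 86: 27 terms.

27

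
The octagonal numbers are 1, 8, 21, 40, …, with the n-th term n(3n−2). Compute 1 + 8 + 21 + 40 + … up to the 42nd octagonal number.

74949

Σ i(3i−2) = 3Σi² − 2Σi over i = 1..42.
Σi = 903 and Σi² = 25585.
3·25585 − 2·903 = 74949.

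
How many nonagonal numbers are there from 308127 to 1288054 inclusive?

310

The n-th nonagonal number is n(7n−5)/2.
Smallest index with value ≥ 308127: n = 298 (giving 310069).
Largest index with value ≤ 1288054: n = 607 (giving 1288054).
Indices 298 through 607: 310 terms.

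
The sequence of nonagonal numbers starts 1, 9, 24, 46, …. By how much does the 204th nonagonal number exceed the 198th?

204·(7·204 − 5)/2 = 145146 and 198·(7·198 − 5)/2 = 136719.
Difference: 145146 − 136719 = 8427.

8427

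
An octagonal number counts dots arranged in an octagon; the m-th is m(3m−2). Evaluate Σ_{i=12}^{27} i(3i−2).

18648

Σ i(3i−2) = 3Σi² − 2Σi over i = 12..27.
Σi = 378 − 66 = 312 and Σi² = 6930 − 506 = 6424.
3·6424 − 2·312 = 18648.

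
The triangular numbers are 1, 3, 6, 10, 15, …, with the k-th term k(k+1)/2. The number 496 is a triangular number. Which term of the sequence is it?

Set n(n+1)/2 = 496, giving n² + n − 992 = 0.
The discriminant is 1 + 8·496 = 3969, and √3969 = 63.
So n = (-1 + 63) / 2 = 62/2 = 31.
Check: 31·32/2 = 496. ✓

31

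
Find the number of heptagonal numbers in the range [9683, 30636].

The n-th heptagonal number is n(5n−3)/2.
Smallest index with value ≥ 9683: n = 63 (giving 9828).
Largest index with value ≤ 30636: n = 111 (giving 30636).
Indices 63 through 111: 49 terms.

49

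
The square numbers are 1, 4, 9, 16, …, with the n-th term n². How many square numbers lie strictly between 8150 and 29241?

80

The n-th square number is n².
Smallest index with value > 8150: n = 91 (giving 8281).
Largest index with value < 29241: n = 170 (giving 28900).
Indices 91 through 170: 80 terms.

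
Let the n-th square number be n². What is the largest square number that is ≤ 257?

256

Solve n² ≤ 257 for integer n.
n = 16 gives 256 ≤ 257, while n = 17 gives 289 > 257; so the answer is 256.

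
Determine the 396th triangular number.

The 396th triangular number is n(n+1)/2 with n = 396.
396·397/2 = 157212/2 = 78606.

78606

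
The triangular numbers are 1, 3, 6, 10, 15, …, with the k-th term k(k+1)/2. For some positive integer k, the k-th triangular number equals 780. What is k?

Set n(n+1)/2 = 780, giving n² + n − 1560 = 0.
So n = (-1 + 79) / 2 = 78/2 = 39.

39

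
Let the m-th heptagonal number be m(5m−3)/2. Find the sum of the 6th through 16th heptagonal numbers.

Σ i(5i−3)/2 = (5Σi² − 3Σi) / 2 over i = 6..16.
Σi = 136 − 15 = 121 and Σi² = 1496 − 55 = 1441.
(5·1441 − 3·121) / 2 = 6842/2 = 3421.

3421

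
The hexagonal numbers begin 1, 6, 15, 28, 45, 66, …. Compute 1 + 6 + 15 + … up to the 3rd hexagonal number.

Σ i(2i−1) = 2Σi² − Σi over i = 1..3.
Σi = 6 and Σi² = 14.
2·14 − 1·6 = 22.

22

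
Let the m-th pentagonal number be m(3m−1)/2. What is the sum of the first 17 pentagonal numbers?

2601

Σ i(3i−1)/2 = (3Σi² − Σi) / 2 over i = 1..17.
Σi = 153 and Σi² = 1785.
(3·1785 − 1·153) / 2 = 5202/2 = 2601.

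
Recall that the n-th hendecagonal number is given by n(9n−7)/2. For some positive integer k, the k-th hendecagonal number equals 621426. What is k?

372

Set n(9n−7)/2 = 621426, giving 9n² − 7n − 1242852 = 0.
The discriminant is 49 + 72·621426 = 44742721, and √44742721 = 6689.
So n = (7 + 6689) / 18 = 6696/18 = 372.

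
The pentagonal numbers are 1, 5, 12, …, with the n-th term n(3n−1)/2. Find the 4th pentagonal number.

22

4·(3·4 − 1)/2 = 4·11/2 = 22.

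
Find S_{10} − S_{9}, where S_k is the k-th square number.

n² − (n−1)² = 2n − 1, so 10² − 9² = 2·10 − 1 = 19.

19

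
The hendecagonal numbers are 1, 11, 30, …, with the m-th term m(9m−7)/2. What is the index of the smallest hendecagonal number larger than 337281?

275

Solve n(9n−7)/2 > 337281 for integer n.
The largest n with value ≤ 337281 is 274 (since 336883 ≤ 337281 < 339350), so the first above is n = 275, value 339350.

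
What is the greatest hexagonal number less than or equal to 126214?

Solve n(2n−1) ≤ 126214 for integer n.
n = 251 gives 125751 ≤ 126214, while n = 252 gives 126756 > 126214; so the answer is 125751.

125751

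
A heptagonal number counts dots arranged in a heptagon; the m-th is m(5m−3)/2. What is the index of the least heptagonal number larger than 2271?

31

Solve n(5n−3)/2 > 2271 for integer n.
The largest n with value ≤ 2271 is 30 (since 2205 ≤ 2271 < 2356), so the first above is n = 31, value 2356.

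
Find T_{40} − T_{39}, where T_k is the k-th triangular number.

40

Consecutive triangular numbers differ by n: T_{40} − T_{39} = 40.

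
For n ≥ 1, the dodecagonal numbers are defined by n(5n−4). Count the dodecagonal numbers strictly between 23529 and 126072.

The n-th dodecagonal number is n(5n−4).
Smallest index with value > 23529: n = 70 (giving 24220).
Largest index with value < 126072: n = 159 (giving 125769).
Indices 70 through 159: 90 terms.

90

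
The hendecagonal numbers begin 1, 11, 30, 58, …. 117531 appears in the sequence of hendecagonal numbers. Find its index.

162

Set n(9n−7)/2 = 117531, giving 9n² − 7n − 235062 = 0.
The discriminant is 49 + 72·117531 = 8462281, and √8462281 = 2909.
So n = (7 + 2909) / 18 = 2916/18 = 162.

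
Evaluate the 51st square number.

2601

The 51st square number is n² with n = 51.
51² = 2601.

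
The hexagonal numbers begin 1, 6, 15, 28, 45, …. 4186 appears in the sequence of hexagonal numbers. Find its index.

Set n(2n−1) = 4186, giving 2n² − n − 4186 = 0.
The discriminant is 1 + 8·4186 = 33489, and √33489 = 183.
So n = (1 + 183) / 4 = 184/4 = 46.

46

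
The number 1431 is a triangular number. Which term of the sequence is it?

53

Set n(n+1)/2 = 1431, giving n² + n − 2862 = 0.
The discriminant is 1 + 8·1431 = 11449, and √11449 = 107.
So n = (-1 + 107) / 2 = 106/2 = 53.
Check: 53·54/2 = 1431. ✓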